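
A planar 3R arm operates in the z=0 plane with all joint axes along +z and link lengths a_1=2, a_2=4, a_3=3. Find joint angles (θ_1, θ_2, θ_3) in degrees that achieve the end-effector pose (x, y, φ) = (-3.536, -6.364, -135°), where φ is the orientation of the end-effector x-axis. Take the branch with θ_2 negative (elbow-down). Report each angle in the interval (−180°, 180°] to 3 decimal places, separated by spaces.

-45.010 -89.994 0.004

wrist centre = target − a_3·(cos φ, sin φ) = (-1.4147, -4.2427)
cos θ_2 = (20.0016−2²−4²)/(2·2·4) = 0.0001; θ_2 = -89.9941° (elbow-down)
β = atan2(-4.2427,-1.4147) = -108.4405°; ψ = atan2(-4.0000,2.0004) = -63.4302°
θ_1 = β − ψ = -45.0102°
θ_3 = φ − θ_1 − θ_2 = 0.0043° (wrapped to (-180°,180°])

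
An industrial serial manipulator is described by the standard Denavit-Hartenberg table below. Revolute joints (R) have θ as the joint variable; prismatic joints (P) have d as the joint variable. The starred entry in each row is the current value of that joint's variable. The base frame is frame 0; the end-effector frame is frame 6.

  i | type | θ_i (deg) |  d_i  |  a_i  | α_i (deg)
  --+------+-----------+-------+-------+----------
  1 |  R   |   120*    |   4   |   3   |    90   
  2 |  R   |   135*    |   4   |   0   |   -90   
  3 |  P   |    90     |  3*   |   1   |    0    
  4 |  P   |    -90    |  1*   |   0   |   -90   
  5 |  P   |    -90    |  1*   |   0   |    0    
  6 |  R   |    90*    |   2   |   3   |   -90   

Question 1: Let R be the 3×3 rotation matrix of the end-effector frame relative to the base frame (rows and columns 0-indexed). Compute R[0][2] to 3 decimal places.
-0.354

End-effector z-axis (col 2 of R) = (-0.3536,0.6124,0.7071)
R[0][2] = -0.3536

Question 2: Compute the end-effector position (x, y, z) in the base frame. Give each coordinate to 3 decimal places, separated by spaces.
0.975 -1.689 3.293

after link 1: o_1 = (-1.5000, 2.5981, 4.0000)
after link 2: o_2 = (1.9641, 4.5981, 4.0000)
after link 3: o_3 = (2.1587, 2.2610, 1.8787)
after link 4: o_4 = (2.5123, 1.6486, 1.1716)
after link 5: o_5 = (1.6463, 1.1486, 1.1716)
after link 6: o_6 = (0.9749, -1.6885, 3.2929)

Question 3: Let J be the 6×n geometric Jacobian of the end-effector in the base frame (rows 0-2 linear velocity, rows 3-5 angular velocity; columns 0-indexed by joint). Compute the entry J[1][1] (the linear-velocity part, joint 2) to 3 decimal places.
0.612

axis z_1 = (0.8660,0.5000,0.0000); lever o_n−o_1 = (2.4749,-4.2866,-0.7071)
cross product → J_v[:, 1] = (-0.3536,0.6124,-4.9497)
J_ω[:, 1] = z_1
entry J[1][1] = 0.6124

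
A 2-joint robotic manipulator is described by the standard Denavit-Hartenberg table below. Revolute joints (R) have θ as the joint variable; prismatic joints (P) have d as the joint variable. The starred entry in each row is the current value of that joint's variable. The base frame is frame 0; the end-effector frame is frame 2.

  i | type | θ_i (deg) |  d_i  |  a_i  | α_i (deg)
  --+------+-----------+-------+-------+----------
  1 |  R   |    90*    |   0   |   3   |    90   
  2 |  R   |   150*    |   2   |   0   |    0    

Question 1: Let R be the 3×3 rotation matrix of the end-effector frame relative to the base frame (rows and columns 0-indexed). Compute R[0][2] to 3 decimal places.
1.000

End-effector z-axis (col 2 of R) = (1.0000,-0.0000,0.0000)
R[0][2] = 1.0000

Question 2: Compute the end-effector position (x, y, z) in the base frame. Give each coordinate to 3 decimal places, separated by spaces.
after link 1: o_1 = (0.0000, 3.0000, 0.0000)
after link 2: o_2 = (2.0000, 3.0000, 0.0000)

2.000 3.000 0.000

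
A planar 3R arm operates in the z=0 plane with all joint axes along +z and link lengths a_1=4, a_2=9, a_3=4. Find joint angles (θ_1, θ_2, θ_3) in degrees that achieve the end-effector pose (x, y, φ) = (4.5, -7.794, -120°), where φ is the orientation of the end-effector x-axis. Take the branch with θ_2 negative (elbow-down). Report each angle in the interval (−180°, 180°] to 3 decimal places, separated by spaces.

60.003 -120.002 -60.001

wrist centre = target − a_3·(cos φ, sin φ) = (6.5000, -4.3299)
cos θ_2 = (60.9980−4²−9²)/(2·4·9) = -0.5000; θ_2 = -120.0018° (elbow-down)
β = atan2(-4.3299,6.5000) = -33.6691°; ψ = atan2(-7.7941,-0.5002) = -93.6724°
θ_1 = β − ψ = 60.0033°
θ_3 = φ − θ_1 − θ_2 = -60.0015° (wrapped to (-180°,180°])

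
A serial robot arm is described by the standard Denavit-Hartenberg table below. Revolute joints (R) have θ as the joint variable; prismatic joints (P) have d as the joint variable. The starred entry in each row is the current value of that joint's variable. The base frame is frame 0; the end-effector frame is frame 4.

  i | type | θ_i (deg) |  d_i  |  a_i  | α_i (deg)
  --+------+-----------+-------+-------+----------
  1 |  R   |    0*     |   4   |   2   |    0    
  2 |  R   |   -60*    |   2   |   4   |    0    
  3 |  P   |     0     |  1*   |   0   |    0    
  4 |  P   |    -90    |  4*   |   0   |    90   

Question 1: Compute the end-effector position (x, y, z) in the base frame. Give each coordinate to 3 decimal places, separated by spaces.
after link 1: o_1 = (2.0000, 0.0000, 4.0000)
after link 2: o_2 = (4.0000, -3.4641, 6.0000)
after link 3: o_3 = (4.0000, -3.4641, 7.0000)
after link 4: o_4 = (4.0000, -3.4641, 11.0000)

4.000 -3.464 11.000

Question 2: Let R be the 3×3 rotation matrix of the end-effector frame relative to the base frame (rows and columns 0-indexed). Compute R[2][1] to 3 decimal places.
1.000

End-effector y-axis (col 1 of R) = (0.0000,-0.0000,1.0000)
R[2][1] = 1.0000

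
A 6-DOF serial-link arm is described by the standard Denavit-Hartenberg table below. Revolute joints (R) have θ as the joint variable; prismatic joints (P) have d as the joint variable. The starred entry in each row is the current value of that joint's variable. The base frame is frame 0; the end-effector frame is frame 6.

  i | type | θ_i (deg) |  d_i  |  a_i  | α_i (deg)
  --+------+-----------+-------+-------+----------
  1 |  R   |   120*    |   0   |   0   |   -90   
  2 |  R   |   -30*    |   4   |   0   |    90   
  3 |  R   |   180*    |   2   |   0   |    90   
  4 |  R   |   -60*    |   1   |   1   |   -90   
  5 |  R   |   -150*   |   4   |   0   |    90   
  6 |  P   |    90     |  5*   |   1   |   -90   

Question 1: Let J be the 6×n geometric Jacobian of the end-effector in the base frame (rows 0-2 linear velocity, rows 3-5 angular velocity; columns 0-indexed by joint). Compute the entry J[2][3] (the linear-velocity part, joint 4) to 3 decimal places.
axis z_3 = (-0.8660,-0.5000,0.0000); lever o_n−o_3 = (5.3840,-2.6651,1.5000)
cross product → J_v[:, 3] = (-0.7500,1.2990,5.0000)
J_ω[:, 3] = z_3
entry J[2][3] = 5.0000

5.000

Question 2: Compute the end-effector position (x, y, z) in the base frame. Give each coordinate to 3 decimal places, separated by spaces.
2.420 -5.531 3.232

after link 1: o_1 = (0.0000, 0.0000, 0.0000)
after link 2: o_2 = (-3.4641, -2.0000, 0.0000)
after link 3: o_3 = (-2.9641, -2.8660, 1.7321)
after link 4: o_4 = (-3.8301, -3.3660, 0.7321)
after link 5: o_5 = (-1.8301, -6.8301, 0.7321)
after link 6: o_6 = (2.4199, -5.5311, 3.2321)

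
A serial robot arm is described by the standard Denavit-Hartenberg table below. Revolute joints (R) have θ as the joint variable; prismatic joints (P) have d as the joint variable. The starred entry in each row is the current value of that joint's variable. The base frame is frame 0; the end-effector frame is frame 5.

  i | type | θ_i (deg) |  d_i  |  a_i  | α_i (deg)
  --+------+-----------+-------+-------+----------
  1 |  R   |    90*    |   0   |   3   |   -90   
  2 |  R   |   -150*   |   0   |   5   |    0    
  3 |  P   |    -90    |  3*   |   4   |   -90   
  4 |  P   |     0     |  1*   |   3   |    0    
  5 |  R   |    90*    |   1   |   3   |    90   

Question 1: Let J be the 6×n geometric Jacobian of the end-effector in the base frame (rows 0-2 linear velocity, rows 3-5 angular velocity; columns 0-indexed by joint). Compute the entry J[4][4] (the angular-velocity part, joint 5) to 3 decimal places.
-0.866

axis z_4 = (-0.0000,-0.8660,0.5000); lever o_n−o_4 = (3.0000,-0.8660,0.5000)
cross product → J_v[:, 4] = (0.0000,1.5000,2.5981)
J_ω[:, 4] = z_4
entry J[4][4] = -0.8660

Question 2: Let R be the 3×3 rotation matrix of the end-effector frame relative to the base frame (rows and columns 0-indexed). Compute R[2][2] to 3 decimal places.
-0.866

End-effector z-axis (col 2 of R) = (-0.0000,-0.5000,-0.8660)
R[2][2] = -0.8660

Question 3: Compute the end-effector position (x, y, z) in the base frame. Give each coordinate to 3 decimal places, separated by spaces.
-0.000 -6.562 -2.562

after link 1: o_1 = (0.0000, 3.0000, 0.0000)
after link 2: o_2 = (0.0000, -1.3301, 2.5000)
after link 3: o_3 = (-3.0000, -3.3301, -0.9641)
after link 4: o_4 = (-3.0000, -5.6962, -3.0622)
after link 5: o_5 = (-0.0000, -6.5622, -2.5622)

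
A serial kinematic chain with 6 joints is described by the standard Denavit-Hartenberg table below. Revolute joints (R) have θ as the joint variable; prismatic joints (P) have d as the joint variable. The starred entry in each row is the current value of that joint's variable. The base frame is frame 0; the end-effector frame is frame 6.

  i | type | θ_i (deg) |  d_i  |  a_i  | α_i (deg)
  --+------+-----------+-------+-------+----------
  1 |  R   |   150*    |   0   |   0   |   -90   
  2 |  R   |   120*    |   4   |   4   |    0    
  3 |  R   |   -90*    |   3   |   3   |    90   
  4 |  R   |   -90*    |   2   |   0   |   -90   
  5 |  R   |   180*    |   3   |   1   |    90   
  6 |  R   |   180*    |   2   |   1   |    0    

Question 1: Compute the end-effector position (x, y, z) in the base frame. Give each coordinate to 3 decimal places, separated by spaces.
after link 1: o_1 = (0.0000, 0.0000, 0.0000)
after link 2: o_2 = (-0.2679, -4.4641, -3.4641)
after link 3: o_3 = (-4.0179, -5.7631, -4.9641)
after link 4: o_4 = (-4.8840, -5.2631, -3.2321)
after link 5: o_5 = (-7.6340, -4.8301, -4.7321)
after link 6: o_6 = (-6.2679, -4.4641, -6.4641)

-6.268 -4.464 -6.464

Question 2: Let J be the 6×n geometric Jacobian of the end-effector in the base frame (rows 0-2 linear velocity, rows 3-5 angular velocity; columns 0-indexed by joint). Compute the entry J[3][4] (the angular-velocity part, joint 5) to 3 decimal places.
axis z_4 = (-0.7500,0.4330,-0.5000); lever o_n−o_4 = (-1.3840,0.7990,-3.2321)
cross product → J_v[:, 4] = (-1.0000,-1.7321,0.0000)
J_ω[:, 4] = z_4
entry J[3][4] = -0.7500

-0.750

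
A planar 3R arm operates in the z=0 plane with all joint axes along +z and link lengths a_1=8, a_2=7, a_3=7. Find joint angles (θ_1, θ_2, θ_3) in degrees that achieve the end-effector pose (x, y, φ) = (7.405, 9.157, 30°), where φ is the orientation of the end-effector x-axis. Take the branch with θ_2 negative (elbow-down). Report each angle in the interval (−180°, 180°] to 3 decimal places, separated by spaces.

wrist centre = target − a_3·(cos φ, sin φ) = (1.3428, 5.6570)
cos θ_2 = (33.8048−8²−7²)/(2·8·7) = -0.7071; θ_2 = -134.9994° (elbow-down)
β = atan2(5.6570,1.3428) = 76.6466°; ψ = atan2(-4.9498,3.0503) = -58.3566°
θ_1 = β − ψ = 135.0033°
θ_3 = φ − θ_1 − θ_2 = 29.9962° (wrapped to (-180°,180°])

135.003 -134.999 29.996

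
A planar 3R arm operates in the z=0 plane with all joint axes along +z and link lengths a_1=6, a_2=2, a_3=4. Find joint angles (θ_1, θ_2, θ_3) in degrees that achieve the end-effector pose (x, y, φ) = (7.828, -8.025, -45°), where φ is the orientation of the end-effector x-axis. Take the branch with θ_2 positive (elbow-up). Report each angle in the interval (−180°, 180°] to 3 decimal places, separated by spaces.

wrist centre = target − a_3·(cos φ, sin φ) = (4.9996, -5.1966)
cos θ_2 = (52.0001−6²−2²)/(2·6·2) = 0.5000; θ_2 = 59.9997° (elbow-up)
β = atan2(-5.1966,4.9996) = -46.1069°; ψ = atan2(1.7320,7.0000) = 13.8978°
θ_1 = β − ψ = -60.0047°
θ_3 = φ − θ_1 − θ_2 = -44.9950° (wrapped to (-180°,180°])

-60.005 60.000 -44.995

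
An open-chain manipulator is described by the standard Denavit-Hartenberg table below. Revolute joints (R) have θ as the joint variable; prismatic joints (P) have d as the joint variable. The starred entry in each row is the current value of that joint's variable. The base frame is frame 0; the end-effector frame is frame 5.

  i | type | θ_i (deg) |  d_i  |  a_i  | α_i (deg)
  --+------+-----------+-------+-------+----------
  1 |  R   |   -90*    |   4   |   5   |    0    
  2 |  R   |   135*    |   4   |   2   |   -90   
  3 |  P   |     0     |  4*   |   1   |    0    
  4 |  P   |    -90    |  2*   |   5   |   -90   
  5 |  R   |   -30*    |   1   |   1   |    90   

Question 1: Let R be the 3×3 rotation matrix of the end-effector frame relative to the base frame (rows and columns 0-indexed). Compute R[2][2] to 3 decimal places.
End-effector z-axis (col 2 of R) = (-0.6124,0.6124,-0.5000)
R[2][2] = -0.5000

-0.500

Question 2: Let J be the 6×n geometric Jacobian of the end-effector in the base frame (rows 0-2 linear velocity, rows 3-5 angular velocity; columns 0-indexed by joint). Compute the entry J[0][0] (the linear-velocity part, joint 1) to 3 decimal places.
axis z_0 = ẑ; lever o_n−o_0 = (-1.7678,2.4246,13.8660)
cross product → J_v[:, 0] = (-2.4246,-1.7678,0.0000)
J_ω[:, 0] = z_0
entry J[0][0] = -2.4246

-2.425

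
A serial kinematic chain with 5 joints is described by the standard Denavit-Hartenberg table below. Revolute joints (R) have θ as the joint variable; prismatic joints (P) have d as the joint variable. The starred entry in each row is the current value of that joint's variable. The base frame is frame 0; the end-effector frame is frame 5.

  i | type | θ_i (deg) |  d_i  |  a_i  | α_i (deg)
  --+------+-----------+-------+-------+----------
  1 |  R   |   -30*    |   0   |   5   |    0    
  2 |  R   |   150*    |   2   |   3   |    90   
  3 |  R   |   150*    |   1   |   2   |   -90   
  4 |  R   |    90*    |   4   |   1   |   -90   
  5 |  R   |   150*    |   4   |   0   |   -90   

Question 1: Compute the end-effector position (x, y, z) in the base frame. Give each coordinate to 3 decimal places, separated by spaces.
after link 1: o_1 = (4.3301, -2.5000, 0.0000)
after link 2: o_2 = (2.8301, 0.0981, 2.0000)
after link 3: o_3 = (4.5622, -0.9019, 3.0000)
after link 4: o_4 = (4.6962, -3.1340, -0.4641)
after link 5: o_5 = (2.9641, -0.1340, -2.4641)

2.964 -0.134 -2.464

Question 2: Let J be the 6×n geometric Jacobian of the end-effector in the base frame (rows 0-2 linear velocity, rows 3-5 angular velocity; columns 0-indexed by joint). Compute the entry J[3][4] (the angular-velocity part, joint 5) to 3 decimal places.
axis z_4 = (-0.4330,0.7500,-0.5000); lever o_n−o_4 = (-1.7321,3.0000,-2.0000)
cross product → J_v[:, 4] = (0.0000,0.0000,0.0000)
J_ω[:, 4] = z_4
entry J[3][4] = -0.4330

-0.433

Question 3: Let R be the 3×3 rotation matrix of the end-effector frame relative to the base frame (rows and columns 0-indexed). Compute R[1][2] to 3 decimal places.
End-effector z-axis (col 2 of R) = (0.6495,-0.1250,-0.7500)
R[1][2] = -0.1250

-0.125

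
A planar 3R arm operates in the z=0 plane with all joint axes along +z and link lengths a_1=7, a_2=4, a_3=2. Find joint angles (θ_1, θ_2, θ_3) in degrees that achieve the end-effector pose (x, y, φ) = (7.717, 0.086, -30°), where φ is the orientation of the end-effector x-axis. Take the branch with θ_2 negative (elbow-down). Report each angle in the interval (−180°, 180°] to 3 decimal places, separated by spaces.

wrist centre = target − a_3·(cos φ, sin φ) = (5.9849, 1.0860)
cos θ_2 = (36.9990−7²−4²)/(2·7·4) = -0.5000; θ_2 = -120.0012° (elbow-down)
β = atan2(1.0860,5.9849) = 10.2847°; ψ = atan2(-3.4641,4.9999) = -34.7151°
θ_1 = β − ψ = 44.9998°
θ_3 = φ − θ_1 − θ_2 = 45.0014° (wrapped to (-180°,180°])

45.000 -120.001 45.001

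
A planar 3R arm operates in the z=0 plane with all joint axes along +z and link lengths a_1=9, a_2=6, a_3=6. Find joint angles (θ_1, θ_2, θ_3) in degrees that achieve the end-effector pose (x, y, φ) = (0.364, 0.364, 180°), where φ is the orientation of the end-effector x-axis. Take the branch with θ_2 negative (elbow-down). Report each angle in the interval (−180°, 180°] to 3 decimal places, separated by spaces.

wrist centre = target − a_3·(cos φ, sin φ) = (6.3640, 0.3640)
cos θ_2 = (40.6330−9²−6²)/(2·9·6) = -0.7071; θ_2 = -134.9996° (elbow-down)
β = atan2(0.3640,6.3640) = 3.2736°; ψ = atan2(-4.2427,4.7574) = -41.7268°
θ_1 = β − ψ = 45.0004°
θ_3 = φ − θ_1 − θ_2 = -90.0007° (wrapped to (-180°,180°])

45.000 -135.000 -90.001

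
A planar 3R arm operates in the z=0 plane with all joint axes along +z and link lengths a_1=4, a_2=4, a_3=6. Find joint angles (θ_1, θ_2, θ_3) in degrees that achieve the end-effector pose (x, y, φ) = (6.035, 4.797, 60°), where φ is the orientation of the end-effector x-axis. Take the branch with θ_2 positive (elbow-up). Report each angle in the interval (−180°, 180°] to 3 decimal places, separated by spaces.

-74.995 135.005 -0.010

wrist centre = target − a_3·(cos φ, sin φ) = (3.0350, -0.3992)
cos θ_2 = (9.3705−4²−4²)/(2·4·4) = -0.7072; θ_2 = 135.0052° (elbow-up)
β = atan2(-0.3992,3.0350) = -7.4923°; ψ = atan2(2.8282,1.1713) = 67.5026°
θ_1 = β − ψ = -74.9949°
θ_3 = φ − θ_1 − θ_2 = -0.0102° (wrapped to (-180°,180°])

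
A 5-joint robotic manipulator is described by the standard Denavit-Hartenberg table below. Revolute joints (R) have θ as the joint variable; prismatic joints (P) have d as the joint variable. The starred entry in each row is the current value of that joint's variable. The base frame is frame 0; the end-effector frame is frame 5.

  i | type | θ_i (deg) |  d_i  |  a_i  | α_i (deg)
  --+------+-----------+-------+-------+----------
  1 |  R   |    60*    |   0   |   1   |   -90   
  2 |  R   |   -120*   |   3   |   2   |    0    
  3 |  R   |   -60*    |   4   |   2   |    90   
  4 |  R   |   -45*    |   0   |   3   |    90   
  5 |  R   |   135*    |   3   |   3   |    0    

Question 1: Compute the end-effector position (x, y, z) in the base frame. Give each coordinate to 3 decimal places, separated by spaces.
-3.937 1.696 -0.389

after link 1: o_1 = (0.5000, 0.8660, 0.0000)
after link 2: o_2 = (-2.5981, 1.5000, 1.7321)
after link 3: o_3 = (-7.0622, 1.7679, 1.7321)
after link 4: o_4 = (-6.2857, -1.1298, 1.7321)
after link 5: o_5 = (-3.9370, 1.6957, -0.3893)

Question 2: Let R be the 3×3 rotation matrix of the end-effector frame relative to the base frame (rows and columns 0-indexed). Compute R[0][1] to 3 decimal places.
End-effector y-axis (col 1 of R) = (-0.1830,0.6830,0.7071)
R[0][1] = -0.1830

-0.183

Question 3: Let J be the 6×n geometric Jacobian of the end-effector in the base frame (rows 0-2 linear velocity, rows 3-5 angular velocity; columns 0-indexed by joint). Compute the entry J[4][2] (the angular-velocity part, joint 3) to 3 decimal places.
0.500

axis z_2 = (-0.8660,0.5000,0.0000); lever o_n−o_2 = (-1.3389,0.1957,-2.1213)
cross product → J_v[:, 2] = (-1.0607,-1.8371,0.5000)
J_ω[:, 2] = z_2
entry J[4][2] = 0.5000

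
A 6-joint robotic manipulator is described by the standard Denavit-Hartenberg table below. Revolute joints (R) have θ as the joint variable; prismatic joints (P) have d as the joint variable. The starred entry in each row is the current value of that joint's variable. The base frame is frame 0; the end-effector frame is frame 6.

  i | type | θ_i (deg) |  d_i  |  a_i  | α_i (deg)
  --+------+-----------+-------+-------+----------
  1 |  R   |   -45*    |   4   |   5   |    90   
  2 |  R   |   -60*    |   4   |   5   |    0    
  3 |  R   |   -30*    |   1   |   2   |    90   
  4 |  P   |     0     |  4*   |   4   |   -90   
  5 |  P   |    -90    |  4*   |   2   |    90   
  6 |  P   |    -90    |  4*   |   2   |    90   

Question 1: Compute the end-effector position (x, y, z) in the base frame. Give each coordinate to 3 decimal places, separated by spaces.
after link 1: o_1 = (3.5355, -3.5355, 4.0000)
after link 2: o_2 = (2.4749, -8.1317, -0.3301)
after link 3: o_3 = (1.7678, -8.8388, -2.3301)
after link 4: o_4 = (-1.0607, -6.0104, -6.3301)
after link 5: o_5 = (-5.3033, -7.4246, -6.3301)
after link 6: o_6 = (-3.8891, -6.0104, -2.3301)

-3.889 -6.010 -2.330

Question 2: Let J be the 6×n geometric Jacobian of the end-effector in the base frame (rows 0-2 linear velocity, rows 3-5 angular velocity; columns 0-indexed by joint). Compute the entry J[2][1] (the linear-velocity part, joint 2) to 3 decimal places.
axis z_1 = (-0.7071,-0.7071,0.0000); lever o_n−o_1 = (-7.4246,-2.4749,-6.3301)
cross product → J_v[:, 1] = (4.4761,-4.4761,-3.5000)
J_ω[:, 1] = z_1
entry J[2][1] = -3.5000

-3.500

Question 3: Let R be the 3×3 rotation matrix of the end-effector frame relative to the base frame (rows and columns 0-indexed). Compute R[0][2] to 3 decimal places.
0.707

End-effector z-axis (col 2 of R) = (0.7071,-0.7071,0.0000)
R[0][2] = 0.7071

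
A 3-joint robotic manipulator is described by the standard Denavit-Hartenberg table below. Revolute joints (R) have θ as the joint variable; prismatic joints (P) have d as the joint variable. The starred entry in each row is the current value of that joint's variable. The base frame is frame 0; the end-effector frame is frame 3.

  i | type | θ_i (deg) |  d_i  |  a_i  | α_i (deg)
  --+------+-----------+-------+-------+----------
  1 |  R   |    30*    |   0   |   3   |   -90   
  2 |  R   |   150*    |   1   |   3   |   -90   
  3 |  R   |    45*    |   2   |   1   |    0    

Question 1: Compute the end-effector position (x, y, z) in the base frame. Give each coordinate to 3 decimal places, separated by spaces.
-1.195 -0.352 -0.122

after link 1: o_1 = (2.5981, 1.5000, 0.0000)
after link 2: o_2 = (-0.1519, 1.0670, -1.5000)
after link 3: o_3 = (-1.1947, -0.3516, -0.1215)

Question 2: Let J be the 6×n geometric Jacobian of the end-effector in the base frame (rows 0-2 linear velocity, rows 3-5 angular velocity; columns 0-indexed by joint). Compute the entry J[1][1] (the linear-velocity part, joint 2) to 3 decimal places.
axis z_1 = (-0.5000,0.8660,0.0000); lever o_n−o_1 = (-3.7928,-1.8516,-0.1215)
cross product → J_v[:, 1] = (-0.1052,-0.0608,4.2104)
J_ω[:, 1] = z_1
entry J[1][1] = -0.0608

-0.061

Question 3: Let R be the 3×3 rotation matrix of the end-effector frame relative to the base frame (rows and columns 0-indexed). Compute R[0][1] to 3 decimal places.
End-effector y-axis (col 1 of R) = (0.8839,-0.3062,0.3536)
R[0][1] = 0.8839

0.884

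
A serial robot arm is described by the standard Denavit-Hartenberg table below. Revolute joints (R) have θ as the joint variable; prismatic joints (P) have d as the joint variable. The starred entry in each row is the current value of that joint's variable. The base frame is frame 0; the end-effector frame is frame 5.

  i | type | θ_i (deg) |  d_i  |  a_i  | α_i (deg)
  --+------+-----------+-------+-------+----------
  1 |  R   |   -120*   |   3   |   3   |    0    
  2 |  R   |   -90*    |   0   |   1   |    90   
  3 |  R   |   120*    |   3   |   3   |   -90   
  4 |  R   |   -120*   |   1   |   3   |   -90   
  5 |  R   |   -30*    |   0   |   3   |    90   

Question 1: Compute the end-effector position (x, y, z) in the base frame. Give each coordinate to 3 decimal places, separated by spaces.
3.520 3.566 1.924

after link 1: o_1 = (-1.5000, -2.5981, 3.0000)
after link 2: o_2 = (-2.3660, -2.0981, 3.0000)
after link 3: o_3 = (0.4330, -0.2500, 5.5981)
after link 4: o_4 = (1.8325, 1.9420, 3.7990)
after link 5: o_5 = (3.5200, 3.5658, 1.9240)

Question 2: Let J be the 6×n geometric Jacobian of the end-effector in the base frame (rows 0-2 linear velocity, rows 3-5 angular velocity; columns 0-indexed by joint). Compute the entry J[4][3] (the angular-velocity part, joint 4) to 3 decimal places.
axis z_3 = (0.7500,-0.4330,-0.5000); lever o_n−o_3 = (3.0870,3.8158,-3.6740)
cross product → J_v[:, 3] = (3.4988,1.2120,4.1986)
J_ω[:, 3] = z_3
entry J[4][3] = -0.4330

-0.433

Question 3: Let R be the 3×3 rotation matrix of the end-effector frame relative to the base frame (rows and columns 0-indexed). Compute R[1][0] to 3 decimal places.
0.541

End-effector x-axis (col 0 of R) = (0.5625,0.5413,-0.6250)
R[1][0] = 0.5413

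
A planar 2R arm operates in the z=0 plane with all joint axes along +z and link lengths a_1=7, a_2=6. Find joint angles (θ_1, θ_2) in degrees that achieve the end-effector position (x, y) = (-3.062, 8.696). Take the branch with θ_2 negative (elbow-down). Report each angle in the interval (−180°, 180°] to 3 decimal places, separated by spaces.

150.000 -90.003

cos θ_2 = (84.9963−7²−6²)/(2·7·6) = -0.0000; θ_2 = -90.0026° (elbow-down)
β = atan2(8.6960,-3.0620) = 109.3980°; ψ = atan2(-6.0000,6.9997) = -40.6024°
θ_1 = β − ψ = 150.0004°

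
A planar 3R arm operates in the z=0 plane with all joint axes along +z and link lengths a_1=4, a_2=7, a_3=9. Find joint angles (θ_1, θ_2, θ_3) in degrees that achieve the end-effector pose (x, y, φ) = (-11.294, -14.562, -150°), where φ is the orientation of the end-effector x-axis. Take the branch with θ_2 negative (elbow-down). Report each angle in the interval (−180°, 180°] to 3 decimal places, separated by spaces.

wrist centre = target − a_3·(cos φ, sin φ) = (-3.4998, -10.0620)
cos θ_2 = (113.4922−4²−7²)/(2·4·7) = 0.8659; θ_2 = -30.0106° (elbow-down)
β = atan2(-10.0620,-3.4998) = -109.1787°; ψ = atan2(-3.5011,10.0615) = -19.1864°
θ_1 = β − ψ = -89.9923°
θ_3 = φ − θ_1 − θ_2 = -29.9971° (wrapped to (-180°,180°])

-89.992 -30.011 -29.997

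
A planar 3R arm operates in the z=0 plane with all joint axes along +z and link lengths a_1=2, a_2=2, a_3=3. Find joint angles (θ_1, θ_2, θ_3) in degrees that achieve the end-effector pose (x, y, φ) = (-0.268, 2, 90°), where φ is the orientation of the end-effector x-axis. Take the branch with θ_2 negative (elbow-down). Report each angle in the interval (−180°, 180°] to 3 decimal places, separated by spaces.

wrist centre = target − a_3·(cos φ, sin φ) = (-0.2680, -1.0000)
cos θ_2 = (1.0718−2²−2²)/(2·2·2) = -0.8660; θ_2 = -149.9996° (elbow-down)
β = atan2(-1.0000,-0.2680) = -105.0027°; ψ = atan2(-1.0000,0.2680) = -74.9998°
θ_1 = β − ψ = -30.0029°
θ_3 = φ − θ_1 − θ_2 = -89.9975° (wrapped to (-180°,180°])

-30.003 -150.000 -89.997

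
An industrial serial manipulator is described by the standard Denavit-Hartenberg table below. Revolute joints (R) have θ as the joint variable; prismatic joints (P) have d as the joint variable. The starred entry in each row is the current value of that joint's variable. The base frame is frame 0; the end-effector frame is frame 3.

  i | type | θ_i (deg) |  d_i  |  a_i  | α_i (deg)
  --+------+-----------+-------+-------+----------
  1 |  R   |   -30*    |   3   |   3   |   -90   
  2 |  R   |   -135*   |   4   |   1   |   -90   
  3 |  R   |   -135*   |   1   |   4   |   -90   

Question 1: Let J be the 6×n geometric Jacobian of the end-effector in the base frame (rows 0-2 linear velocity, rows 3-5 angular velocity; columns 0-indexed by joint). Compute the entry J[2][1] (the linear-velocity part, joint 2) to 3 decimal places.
axis z_1 = (0.5000,0.8660,0.0000); lever o_n−o_1 = (5.1463,4.9136,-0.5858)
cross product → J_v[:, 1] = (-0.5073,0.2929,-2.0000)
J_ω[:, 1] = z_1
entry J[2][1] = -2.0000

-2.000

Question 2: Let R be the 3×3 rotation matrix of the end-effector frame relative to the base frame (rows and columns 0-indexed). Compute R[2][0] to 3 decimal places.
End-effector x-axis (col 0 of R) = (0.7866,0.3624,-0.5000)
R[2][0] = -0.5000

-0.500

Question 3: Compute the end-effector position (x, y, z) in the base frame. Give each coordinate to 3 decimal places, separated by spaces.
after link 1: o_1 = (2.5981, -1.5000, 3.0000)
after link 2: o_2 = (3.9857, 2.3177, 3.7071)
after link 3: o_3 = (7.7443, 3.4136, 2.4142)

7.744 3.414 2.414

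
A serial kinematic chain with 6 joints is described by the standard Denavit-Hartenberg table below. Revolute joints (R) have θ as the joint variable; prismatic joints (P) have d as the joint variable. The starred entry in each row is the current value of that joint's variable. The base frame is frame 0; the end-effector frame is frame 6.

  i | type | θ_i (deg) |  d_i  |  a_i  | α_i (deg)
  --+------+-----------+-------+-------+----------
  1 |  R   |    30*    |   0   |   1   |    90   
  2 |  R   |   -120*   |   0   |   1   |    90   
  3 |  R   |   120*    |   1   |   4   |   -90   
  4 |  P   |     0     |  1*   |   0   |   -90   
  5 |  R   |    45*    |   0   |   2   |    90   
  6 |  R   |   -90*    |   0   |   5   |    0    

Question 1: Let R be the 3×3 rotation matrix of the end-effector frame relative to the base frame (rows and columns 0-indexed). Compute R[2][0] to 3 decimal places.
0.500

End-effector x-axis (col 0 of R) = (-0.7500,-0.4330,0.5000)
R[2][0] = 0.5000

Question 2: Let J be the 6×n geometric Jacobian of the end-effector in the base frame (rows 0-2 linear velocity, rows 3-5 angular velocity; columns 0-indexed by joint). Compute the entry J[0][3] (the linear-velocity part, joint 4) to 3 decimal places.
0.125

prismatic axis z_3 = (0.1250,0.6495,0.7500)
J_v[:, 3] = z_3; J_ω[:, 3] = (0,0,0)
entry J[0][3] = 0.1250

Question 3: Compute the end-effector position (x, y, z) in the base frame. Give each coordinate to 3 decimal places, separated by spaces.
-0.602 -6.001 4.168

after link 1: o_1 = (0.8660, 0.5000, 0.0000)
after link 2: o_2 = (0.4330, 0.2500, -0.8660)
after link 3: o_3 = (2.2811, -2.6830, 1.3660)
after link 4: o_4 = (2.4061, -2.0335, 2.1160)
after link 5: o_5 = (3.1479, -3.8359, 1.6677)
after link 6: o_6 = (-0.6021, -6.0010, 4.1677)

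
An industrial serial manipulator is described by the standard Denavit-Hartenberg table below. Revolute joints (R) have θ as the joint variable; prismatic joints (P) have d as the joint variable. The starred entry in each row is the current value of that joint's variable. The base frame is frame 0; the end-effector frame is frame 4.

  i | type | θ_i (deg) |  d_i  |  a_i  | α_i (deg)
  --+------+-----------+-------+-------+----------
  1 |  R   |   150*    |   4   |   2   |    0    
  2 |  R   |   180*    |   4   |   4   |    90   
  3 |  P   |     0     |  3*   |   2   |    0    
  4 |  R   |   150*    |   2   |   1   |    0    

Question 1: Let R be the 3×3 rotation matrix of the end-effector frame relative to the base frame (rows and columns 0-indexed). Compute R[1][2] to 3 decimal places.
-0.866

End-effector z-axis (col 2 of R) = (-0.5000,-0.8660,0.0000)
R[1][2] = -0.8660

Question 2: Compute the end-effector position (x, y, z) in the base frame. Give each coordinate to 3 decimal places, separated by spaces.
after link 1: o_1 = (-1.7321, 1.0000, 4.0000)
after link 2: o_2 = (1.7321, -1.0000, 8.0000)
after link 3: o_3 = (1.9641, -4.5981, 8.0000)
after link 4: o_4 = (0.2141, -5.8971, 8.5000)

0.214 -5.897 8.500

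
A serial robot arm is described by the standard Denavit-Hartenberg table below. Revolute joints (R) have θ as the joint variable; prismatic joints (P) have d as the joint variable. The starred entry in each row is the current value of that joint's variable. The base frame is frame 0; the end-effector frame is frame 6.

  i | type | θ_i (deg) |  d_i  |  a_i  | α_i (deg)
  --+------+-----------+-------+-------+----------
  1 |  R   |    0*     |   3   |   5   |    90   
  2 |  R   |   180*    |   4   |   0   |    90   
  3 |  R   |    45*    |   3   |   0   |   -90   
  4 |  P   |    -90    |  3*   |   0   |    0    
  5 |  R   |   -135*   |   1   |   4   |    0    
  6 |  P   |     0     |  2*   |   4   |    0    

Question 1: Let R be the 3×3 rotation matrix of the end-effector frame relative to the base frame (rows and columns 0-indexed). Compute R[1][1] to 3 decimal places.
End-effector y-axis (col 1 of R) = (0.5000,0.5000,0.7071)
R[1][1] = 0.5000

0.500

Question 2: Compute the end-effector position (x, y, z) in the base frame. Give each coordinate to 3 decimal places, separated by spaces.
13.243 -4.243 0.343

after link 1: o_1 = (5.0000, 0.0000, 3.0000)
after link 2: o_2 = (5.0000, -4.0000, 3.0000)
after link 3: o_3 = (5.0000, -4.0000, 6.0000)
after link 4: o_4 = (7.1213, -6.1213, 6.0000)
after link 5: o_5 = (9.8284, -4.8284, 3.1716)
after link 6: o_6 = (13.2426, -4.2426, 0.3431)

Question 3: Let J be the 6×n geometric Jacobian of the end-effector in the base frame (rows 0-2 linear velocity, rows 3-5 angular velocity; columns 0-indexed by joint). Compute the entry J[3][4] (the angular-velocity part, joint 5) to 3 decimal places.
0.707

axis z_4 = (0.7071,-0.7071,-0.0000); lever o_n−o_4 = (6.1213,1.8787,-5.6569)
cross product → J_v[:, 4] = (4.0000,4.0000,5.6569)
J_ω[:, 4] = z_4
entry J[3][4] = 0.7071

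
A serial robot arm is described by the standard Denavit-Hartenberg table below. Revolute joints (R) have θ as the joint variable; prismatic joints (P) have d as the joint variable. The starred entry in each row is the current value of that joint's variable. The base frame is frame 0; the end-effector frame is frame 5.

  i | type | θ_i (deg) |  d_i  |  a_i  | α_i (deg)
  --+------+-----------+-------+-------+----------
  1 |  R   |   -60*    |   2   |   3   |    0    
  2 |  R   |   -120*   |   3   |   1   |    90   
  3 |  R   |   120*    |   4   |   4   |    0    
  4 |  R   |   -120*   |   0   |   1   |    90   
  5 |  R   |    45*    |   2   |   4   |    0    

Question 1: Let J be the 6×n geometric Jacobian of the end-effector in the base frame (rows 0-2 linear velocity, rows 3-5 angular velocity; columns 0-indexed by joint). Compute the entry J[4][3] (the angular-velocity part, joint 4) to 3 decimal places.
axis z_3 = (-0.0000,1.0000,0.0000); lever o_n−o_3 = (-3.8284,2.8284,-2.0000)
cross product → J_v[:, 3] = (-2.0000,-0.0000,3.8284)
J_ω[:, 3] = z_3
entry J[4][3] = 1.0000

1.000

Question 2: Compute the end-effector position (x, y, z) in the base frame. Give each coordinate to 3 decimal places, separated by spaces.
-1.328 4.230 6.464

after link 1: o_1 = (1.5000, -2.5981, 2.0000)
after link 2: o_2 = (0.5000, -2.5981, 5.0000)
after link 3: o_3 = (2.5000, 1.4019, 8.4641)
after link 4: o_4 = (1.5000, 1.4019, 8.4641)
after link 5: o_5 = (-1.3284, 4.2304, 6.4641)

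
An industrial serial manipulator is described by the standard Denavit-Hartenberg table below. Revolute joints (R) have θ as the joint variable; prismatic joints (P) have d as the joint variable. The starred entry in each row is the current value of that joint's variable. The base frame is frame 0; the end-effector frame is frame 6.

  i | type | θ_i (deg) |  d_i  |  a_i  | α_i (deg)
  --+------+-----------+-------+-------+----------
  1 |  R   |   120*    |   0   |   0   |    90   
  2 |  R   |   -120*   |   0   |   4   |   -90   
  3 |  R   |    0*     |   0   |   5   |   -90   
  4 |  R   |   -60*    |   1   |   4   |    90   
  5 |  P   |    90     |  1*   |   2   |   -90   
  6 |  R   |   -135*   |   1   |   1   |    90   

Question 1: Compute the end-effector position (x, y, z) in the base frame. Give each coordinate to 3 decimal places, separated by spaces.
after link 1: o_1 = (0.0000, 0.0000, 0.0000)
after link 2: o_2 = (1.0000, -1.7321, -3.4641)
after link 3: o_3 = (2.2500, -3.8971, -7.7942)
after link 4: o_4 = (0.3840, -2.6651, -11.2583)
after link 5: o_5 = (-1.7811, -2.9151, -10.7583)
after link 6: o_6 = (-1.2249, -2.4642, -9.5388)

-1.225 -2.464 -9.539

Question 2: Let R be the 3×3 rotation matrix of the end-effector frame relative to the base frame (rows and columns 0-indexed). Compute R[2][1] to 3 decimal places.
End-effector y-axis (col 1 of R) = (0.2500,-0.4330,0.8660)
R[2][1] = 0.8660

0.866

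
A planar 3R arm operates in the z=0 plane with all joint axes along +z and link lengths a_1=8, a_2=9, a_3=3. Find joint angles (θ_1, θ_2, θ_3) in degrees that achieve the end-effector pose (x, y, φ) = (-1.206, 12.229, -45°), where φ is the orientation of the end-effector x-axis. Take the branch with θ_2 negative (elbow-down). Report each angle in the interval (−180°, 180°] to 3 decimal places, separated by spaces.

134.999 -59.999 -120.000

wrist centre = target − a_3·(cos φ, sin φ) = (-3.3273, 14.3503)
cos θ_2 = (217.0028−8²−9²)/(2·8·9) = 0.5000; θ_2 = -59.9987° (elbow-down)
β = atan2(14.3503,-3.3273) = 103.0541°; ψ = atan2(-7.7941,12.5002) = -31.9444°
θ_1 = β − ψ = 134.9986°
θ_3 = φ − θ_1 − θ_2 = -119.9999° (wrapped to (-180°,180°])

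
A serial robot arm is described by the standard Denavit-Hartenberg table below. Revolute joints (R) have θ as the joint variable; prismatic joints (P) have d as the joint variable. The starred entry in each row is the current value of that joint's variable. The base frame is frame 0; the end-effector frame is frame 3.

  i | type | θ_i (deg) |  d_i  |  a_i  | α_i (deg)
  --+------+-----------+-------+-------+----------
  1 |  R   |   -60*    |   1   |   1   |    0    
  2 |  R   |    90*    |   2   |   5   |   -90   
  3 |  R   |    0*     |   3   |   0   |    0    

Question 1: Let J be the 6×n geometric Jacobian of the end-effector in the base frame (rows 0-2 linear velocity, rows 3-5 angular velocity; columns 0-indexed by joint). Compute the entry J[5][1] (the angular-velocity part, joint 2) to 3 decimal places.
axis z_1 = (0.0000,0.0000,1.0000); lever o_n−o_1 = (2.8301,5.0981,2.0000)
cross product → J_v[:, 1] = (-5.0981,2.8301,0.0000)
J_ω[:, 1] = z_1
entry J[5][1] = 1.0000

1.000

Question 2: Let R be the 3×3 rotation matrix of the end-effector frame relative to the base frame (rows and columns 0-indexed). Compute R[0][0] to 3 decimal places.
End-effector x-axis (col 0 of R) = (0.8660,0.5000,0.0000)
R[0][0] = 0.8660

0.866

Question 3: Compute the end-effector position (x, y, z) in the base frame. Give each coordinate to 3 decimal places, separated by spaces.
after link 1: o_1 = (0.5000, -0.8660, 1.0000)
after link 2: o_2 = (4.8301, 1.6340, 3.0000)
after link 3: o_3 = (3.3301, 4.2321, 3.0000)

3.330 4.232 3.000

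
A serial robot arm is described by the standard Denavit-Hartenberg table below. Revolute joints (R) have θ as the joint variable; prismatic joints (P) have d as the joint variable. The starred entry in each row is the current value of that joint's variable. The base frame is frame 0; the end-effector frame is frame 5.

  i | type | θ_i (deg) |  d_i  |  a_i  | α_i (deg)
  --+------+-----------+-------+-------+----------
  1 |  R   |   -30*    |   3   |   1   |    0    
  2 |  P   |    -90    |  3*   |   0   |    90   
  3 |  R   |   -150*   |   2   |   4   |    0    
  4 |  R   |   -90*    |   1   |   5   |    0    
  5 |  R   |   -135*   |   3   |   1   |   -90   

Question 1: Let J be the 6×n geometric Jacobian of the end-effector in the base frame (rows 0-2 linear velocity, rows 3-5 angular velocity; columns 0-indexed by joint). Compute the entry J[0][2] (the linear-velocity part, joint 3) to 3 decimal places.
1.036

axis z_2 = (-0.8660,0.5000,0.0000); lever o_n−o_2 = (-2.6971,7.3285,2.0713)
cross product → J_v[:, 2] = (1.0357,1.7938,-4.9982)
J_ω[:, 2] = z_2
entry J[0][2] = 1.0357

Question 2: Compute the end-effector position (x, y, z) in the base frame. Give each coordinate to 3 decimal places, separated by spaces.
-1.831 6.829 8.071

after link 1: o_1 = (0.8660, -0.5000, 3.0000)
after link 2: o_2 = (0.8660, -0.5000, 6.0000)
after link 3: o_3 = (0.8660, 3.5000, 4.0000)
after link 4: o_4 = (1.2500, 6.1651, 8.3301)
after link 5: o_5 = (-1.8310, 6.8285, 8.0713)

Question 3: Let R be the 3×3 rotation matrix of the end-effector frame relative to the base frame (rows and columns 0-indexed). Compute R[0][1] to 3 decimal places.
End-effector y-axis (col 1 of R) = (0.8660,-0.5000,-0.0000)
R[0][1] = 0.8660

0.866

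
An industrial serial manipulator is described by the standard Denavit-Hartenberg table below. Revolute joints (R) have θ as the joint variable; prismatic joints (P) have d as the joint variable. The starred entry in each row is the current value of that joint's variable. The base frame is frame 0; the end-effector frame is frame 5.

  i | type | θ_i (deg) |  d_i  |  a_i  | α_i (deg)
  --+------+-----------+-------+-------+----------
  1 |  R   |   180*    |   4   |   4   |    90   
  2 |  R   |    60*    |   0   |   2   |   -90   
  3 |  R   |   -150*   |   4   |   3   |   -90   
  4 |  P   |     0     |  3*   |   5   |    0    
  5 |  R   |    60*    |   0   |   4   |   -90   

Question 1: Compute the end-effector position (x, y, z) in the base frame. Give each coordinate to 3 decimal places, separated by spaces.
-0.956 7.598 -0.201

after link 1: o_1 = (-4.0000, 0.0000, 4.0000)
after link 2: o_2 = (-5.0000, 0.0000, 5.7321)
after link 3: o_3 = (-0.2369, 1.5000, 5.4821)
after link 4: o_4 = (1.1782, 6.5981, 3.0311)
after link 5: o_5 = (-0.9558, 7.5981, -0.2010)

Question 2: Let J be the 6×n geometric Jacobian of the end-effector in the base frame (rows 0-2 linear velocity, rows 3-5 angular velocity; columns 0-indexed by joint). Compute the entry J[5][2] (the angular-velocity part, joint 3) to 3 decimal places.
axis z_2 = (0.8660,-0.0000,0.5000); lever o_n−o_2 = (4.0442,7.5981,-5.9330)
cross product → J_v[:, 2] = (-3.7990,7.1603,6.5801)
J_ω[:, 2] = z_2
entry J[5][2] = 0.5000

0.500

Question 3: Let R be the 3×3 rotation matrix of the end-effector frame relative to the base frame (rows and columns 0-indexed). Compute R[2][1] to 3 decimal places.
End-effector y-axis (col 1 of R) = (0.2500,-0.8660,-0.4330)
R[2][1] = -0.4330

-0.433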